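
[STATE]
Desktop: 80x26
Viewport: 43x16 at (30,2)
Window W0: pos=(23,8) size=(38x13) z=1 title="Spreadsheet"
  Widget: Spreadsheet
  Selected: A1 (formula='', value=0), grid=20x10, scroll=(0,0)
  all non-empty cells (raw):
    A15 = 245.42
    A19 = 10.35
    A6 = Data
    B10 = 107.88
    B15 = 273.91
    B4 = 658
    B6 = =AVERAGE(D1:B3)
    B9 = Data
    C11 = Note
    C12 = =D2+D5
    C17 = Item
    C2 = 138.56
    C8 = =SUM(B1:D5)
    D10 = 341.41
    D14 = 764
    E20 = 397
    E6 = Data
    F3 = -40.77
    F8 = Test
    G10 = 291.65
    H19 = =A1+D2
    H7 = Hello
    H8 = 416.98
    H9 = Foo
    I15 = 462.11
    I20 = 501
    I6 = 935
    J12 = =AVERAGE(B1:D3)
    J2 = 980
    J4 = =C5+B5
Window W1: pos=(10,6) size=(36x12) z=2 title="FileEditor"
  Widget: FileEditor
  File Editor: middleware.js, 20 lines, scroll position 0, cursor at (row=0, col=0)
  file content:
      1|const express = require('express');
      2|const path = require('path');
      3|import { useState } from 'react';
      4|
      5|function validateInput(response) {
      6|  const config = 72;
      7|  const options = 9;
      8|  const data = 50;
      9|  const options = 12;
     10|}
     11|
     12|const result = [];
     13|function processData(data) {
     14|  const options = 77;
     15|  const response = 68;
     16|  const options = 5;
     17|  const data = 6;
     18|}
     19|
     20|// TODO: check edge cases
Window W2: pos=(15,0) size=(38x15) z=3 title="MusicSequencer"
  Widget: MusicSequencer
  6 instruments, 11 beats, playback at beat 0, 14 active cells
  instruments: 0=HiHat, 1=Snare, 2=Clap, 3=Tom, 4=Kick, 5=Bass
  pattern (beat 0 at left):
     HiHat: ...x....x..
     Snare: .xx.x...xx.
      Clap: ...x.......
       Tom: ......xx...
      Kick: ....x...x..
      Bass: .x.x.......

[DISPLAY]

──────────────────────┨                    
890                   ┃                    
█··                   ┃                    
██·                   ┃                    
···                   ┃                    
···                   ┃                    
█··                   ┃━━━━━━━┓            
···                   ┃       ┃            
                      ┃───────┨            
                      ┃       ┃            
                      ┃  D    ┃            
                      ┃-------┃            
━━━━━━━━━━━━━━━━━━━━━━┛      0┃            
;             ░┃138.56       0┃            
              ▼┃     0       0┃            
━━━━━━━━━━━━━━━┛     0       0┃            


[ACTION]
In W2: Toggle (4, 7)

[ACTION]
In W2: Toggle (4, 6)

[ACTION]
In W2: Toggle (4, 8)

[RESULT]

──────────────────────┨                    
890                   ┃                    
█··                   ┃                    
██·                   ┃                    
···                   ┃                    
···                   ┃                    
···                   ┃━━━━━━━┓            
···                   ┃       ┃            
                      ┃───────┨            
                      ┃       ┃            
                      ┃  D    ┃            
                      ┃-------┃            
━━━━━━━━━━━━━━━━━━━━━━┛      0┃            
;             ░┃138.56       0┃            
              ▼┃     0       0┃            
━━━━━━━━━━━━━━━┛     0       0┃            


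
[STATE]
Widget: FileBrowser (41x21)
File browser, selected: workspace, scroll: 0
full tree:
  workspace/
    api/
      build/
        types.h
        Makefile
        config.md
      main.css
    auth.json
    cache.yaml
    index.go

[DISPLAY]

> [-] workspace/                         
    [+] api/                             
    auth.json                            
    cache.yaml                           
    index.go                             
                                         
                                         
                                         
                                         
                                         
                                         
                                         
                                         
                                         
                                         
                                         
                                         
                                         
                                         
                                         
                                         


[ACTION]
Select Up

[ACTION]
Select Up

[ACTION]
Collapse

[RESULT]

> [+] workspace/                         
                                         
                                         
                                         
                                         
                                         
                                         
                                         
                                         
                                         
                                         
                                         
                                         
                                         
                                         
                                         
                                         
                                         
                                         
                                         
                                         


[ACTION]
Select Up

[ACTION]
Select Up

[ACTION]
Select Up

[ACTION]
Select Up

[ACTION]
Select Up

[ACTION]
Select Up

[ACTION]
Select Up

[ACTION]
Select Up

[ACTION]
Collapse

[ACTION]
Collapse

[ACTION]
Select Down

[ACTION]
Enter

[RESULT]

> [-] workspace/                         
    [+] api/                             
    auth.json                            
    cache.yaml                           
    index.go                             
                                         
                                         
                                         
                                         
                                         
                                         
                                         
                                         
                                         
                                         
                                         
                                         
                                         
                                         
                                         
                                         


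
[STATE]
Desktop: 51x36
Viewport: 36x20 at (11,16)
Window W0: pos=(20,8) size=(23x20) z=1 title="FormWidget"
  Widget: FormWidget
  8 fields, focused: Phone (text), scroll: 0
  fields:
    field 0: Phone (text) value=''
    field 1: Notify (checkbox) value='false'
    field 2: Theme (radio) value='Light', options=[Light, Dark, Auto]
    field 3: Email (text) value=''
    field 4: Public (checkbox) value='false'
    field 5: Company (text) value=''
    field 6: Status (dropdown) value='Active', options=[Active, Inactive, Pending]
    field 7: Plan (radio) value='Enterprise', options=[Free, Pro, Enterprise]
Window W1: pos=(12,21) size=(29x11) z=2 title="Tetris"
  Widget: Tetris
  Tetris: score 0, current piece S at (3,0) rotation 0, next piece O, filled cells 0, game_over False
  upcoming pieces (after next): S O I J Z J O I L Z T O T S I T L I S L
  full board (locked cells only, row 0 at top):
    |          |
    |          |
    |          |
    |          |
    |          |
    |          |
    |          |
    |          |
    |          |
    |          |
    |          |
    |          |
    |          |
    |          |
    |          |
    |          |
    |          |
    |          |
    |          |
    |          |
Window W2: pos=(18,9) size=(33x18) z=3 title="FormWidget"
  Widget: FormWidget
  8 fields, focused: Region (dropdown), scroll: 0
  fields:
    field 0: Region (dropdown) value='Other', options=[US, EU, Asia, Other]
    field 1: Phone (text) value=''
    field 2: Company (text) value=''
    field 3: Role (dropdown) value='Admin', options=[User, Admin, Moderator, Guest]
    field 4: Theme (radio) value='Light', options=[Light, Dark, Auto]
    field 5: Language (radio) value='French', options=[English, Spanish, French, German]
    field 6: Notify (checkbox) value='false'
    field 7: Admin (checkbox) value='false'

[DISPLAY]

       ┃  Theme:      (●) Light  ( )
       ┃  Language:   ( ) English  (
       ┃  Notify:     [ ]           
       ┃  Admin:      [ ]           
       ┃                            
 ┏━━━━━┃                            
 ┃ Tetr┃                            
 ┠─────┃                            
 ┃     ┃                            
 ┃     ┃                            
 ┃     ┗━━━━━━━━━━━━━━━━━━━━━━━━━━━━
 ┃          │                ┃━┛    
 ┃          │                ┃      
 ┃          │                ┃      
 ┃          │Score:          ┃      
 ┗━━━━━━━━━━━━━━━━━━━━━━━━━━━┛      
                                    
                                    
                                    
                                    


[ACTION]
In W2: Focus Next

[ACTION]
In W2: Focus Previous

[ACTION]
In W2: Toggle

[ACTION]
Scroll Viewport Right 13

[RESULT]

   ┃  Theme:      (●) Light  ( ) Da┃
   ┃  Language:   ( ) English  ( ) ┃
   ┃  Notify:     [ ]              ┃
   ┃  Admin:      [ ]              ┃
   ┃                               ┃
━━━┃                               ┃
etr┃                               ┃
───┃                               ┃
   ┃                               ┃
   ┃                               ┃
   ┗━━━━━━━━━━━━━━━━━━━━━━━━━━━━━━━┛
        │                ┃━┛        
        │                ┃          
        │                ┃          
        │Score:          ┃          
━━━━━━━━━━━━━━━━━━━━━━━━━┛          
                                    
                                    
                                    
                                    


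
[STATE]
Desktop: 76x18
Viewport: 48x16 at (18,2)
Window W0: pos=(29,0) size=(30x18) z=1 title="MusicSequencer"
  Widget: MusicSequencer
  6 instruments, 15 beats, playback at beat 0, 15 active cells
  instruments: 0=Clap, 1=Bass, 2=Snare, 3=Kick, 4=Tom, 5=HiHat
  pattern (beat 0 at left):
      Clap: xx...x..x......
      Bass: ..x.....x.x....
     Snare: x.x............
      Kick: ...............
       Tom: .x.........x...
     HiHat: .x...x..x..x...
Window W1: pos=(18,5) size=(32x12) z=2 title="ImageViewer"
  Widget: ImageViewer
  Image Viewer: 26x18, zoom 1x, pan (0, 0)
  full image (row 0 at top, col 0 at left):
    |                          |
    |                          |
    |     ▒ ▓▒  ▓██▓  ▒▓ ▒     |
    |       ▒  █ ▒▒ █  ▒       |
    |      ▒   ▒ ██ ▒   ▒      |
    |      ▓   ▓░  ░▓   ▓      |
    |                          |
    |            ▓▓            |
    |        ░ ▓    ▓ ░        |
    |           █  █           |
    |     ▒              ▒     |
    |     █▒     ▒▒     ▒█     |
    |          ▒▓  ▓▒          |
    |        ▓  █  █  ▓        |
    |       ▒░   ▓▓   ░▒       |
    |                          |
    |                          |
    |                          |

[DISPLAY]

           ┠────────────────────────────┨       
           ┃      ▼12345678901234       ┃       
           ┃  Clap██···█··█······       ┃       
┏━━━━━━━━━━━━━━━━━━━━━━━━━━━━━━┓·       ┃       
┃ ImageViewer                  ┃·       ┃       
┠──────────────────────────────┨·       ┃       
┃                              ┃·       ┃       
┃                              ┃·       ┃       
┃     ▒ ▓▒  ▓██▓  ▒▓ ▒         ┃        ┃       
┃       ▒  █ ▒▒ █  ▒           ┃        ┃       
┃      ▒   ▒ ██ ▒   ▒          ┃        ┃       
┃      ▓   ▓░  ░▓   ▓          ┃        ┃       
┃                              ┃        ┃       
┃            ▓▓                ┃        ┃       
┗━━━━━━━━━━━━━━━━━━━━━━━━━━━━━━┛        ┃       
           ┗━━━━━━━━━━━━━━━━━━━━━━━━━━━━┛       


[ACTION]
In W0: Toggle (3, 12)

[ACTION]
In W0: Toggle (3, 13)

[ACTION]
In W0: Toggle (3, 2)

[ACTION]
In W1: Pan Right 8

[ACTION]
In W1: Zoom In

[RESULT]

           ┠────────────────────────────┨       
           ┃      ▼12345678901234       ┃       
           ┃  Clap██···█··█······       ┃       
┏━━━━━━━━━━━━━━━━━━━━━━━━━━━━━━┓·       ┃       
┃ ImageViewer                  ┃·       ┃       
┠──────────────────────────────┨·       ┃       
┃                              ┃·       ┃       
┃                              ┃·       ┃       
┃                              ┃        ┃       
┃                              ┃        ┃       
┃  ▒▒  ▓▓▒▒    ▓▓████▓▓    ▒▒▓▓┃        ┃       
┃  ▒▒  ▓▓▒▒    ▓▓████▓▓    ▒▒▓▓┃        ┃       
┃      ▒▒    ██  ▒▒▒▒  ██    ▒▒┃        ┃       
┃      ▒▒    ██  ▒▒▒▒  ██    ▒▒┃        ┃       
┗━━━━━━━━━━━━━━━━━━━━━━━━━━━━━━┛        ┃       
           ┗━━━━━━━━━━━━━━━━━━━━━━━━━━━━┛       


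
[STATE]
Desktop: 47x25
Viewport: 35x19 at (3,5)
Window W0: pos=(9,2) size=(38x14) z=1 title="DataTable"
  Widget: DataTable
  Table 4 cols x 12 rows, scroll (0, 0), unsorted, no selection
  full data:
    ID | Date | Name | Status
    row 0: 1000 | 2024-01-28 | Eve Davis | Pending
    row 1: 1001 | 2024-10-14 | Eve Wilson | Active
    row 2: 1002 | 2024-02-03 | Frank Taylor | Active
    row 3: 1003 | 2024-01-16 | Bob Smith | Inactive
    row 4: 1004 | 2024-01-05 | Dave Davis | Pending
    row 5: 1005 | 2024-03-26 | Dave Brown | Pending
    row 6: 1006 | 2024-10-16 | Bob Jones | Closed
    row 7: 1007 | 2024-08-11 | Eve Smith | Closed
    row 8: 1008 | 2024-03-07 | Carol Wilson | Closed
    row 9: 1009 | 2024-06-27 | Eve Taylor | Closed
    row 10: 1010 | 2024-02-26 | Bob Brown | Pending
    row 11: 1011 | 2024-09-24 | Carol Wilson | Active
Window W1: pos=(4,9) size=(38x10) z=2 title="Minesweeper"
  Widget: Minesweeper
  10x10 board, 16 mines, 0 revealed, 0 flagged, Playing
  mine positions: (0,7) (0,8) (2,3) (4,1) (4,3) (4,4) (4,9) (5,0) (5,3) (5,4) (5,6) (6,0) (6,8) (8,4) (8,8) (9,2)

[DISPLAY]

      ┃ID  │Date      │Name        
      ┃────┼──────────┼────────────
      ┃1000│2024-01-28│Eve Davis   
      ┃1001│2024-10-14│Eve Wilson  
 ┏━━━━━━━━━━━━━━━━━━━━━━━━━━━━━━━━━
 ┃ Minesweeper                     
 ┠─────────────────────────────────
 ┃■■■■■■■■■■                       
 ┃■■■■■■■■■■                       
 ┃■■■■■■■■■■                       
 ┃■■■■■■■■■■                       
 ┃■■■■■■■■■■                       
 ┃■■■■■■■■■■                       
 ┗━━━━━━━━━━━━━━━━━━━━━━━━━━━━━━━━━
                                   
                                   
                                   
                                   
                                   


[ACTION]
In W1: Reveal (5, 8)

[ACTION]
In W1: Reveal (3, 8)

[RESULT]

      ┃ID  │Date      │Name        
      ┃────┼──────────┼────────────
      ┃1000│2024-01-28│Eve Davis   
      ┃1001│2024-10-14│Eve Wilson  
 ┏━━━━━━━━━━━━━━━━━━━━━━━━━━━━━━━━━
 ┃ Minesweeper                     
 ┠─────────────────────────────────
 ┃■■■■■■■■■■                       
 ┃■■■■■■■■■■                       
 ┃■■■■■■■■■■                       
 ┃■■■■■■■■1■                       
 ┃■■■■■■■■■■                       
 ┃■■■■■■■■2■                       
 ┗━━━━━━━━━━━━━━━━━━━━━━━━━━━━━━━━━
                                   
                                   
                                   
                                   
                                   


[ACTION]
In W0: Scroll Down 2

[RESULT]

      ┃ID  │Date      │Name        
      ┃────┼──────────┼────────────
      ┃1002│2024-02-03│Frank Taylor
      ┃1003│2024-01-16│Bob Smith   
 ┏━━━━━━━━━━━━━━━━━━━━━━━━━━━━━━━━━
 ┃ Minesweeper                     
 ┠─────────────────────────────────
 ┃■■■■■■■■■■                       
 ┃■■■■■■■■■■                       
 ┃■■■■■■■■■■                       
 ┃■■■■■■■■1■                       
 ┃■■■■■■■■■■                       
 ┃■■■■■■■■2■                       
 ┗━━━━━━━━━━━━━━━━━━━━━━━━━━━━━━━━━
                                   
                                   
                                   
                                   
                                   


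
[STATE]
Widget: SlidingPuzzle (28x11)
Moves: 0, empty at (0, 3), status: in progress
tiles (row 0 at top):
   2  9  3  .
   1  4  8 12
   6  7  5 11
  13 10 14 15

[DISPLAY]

┌────┬────┬────┬────┐       
│  2 │  9 │  3 │    │       
├────┼────┼────┼────┤       
│  1 │  4 │  8 │ 12 │       
├────┼────┼────┼────┤       
│  6 │  7 │  5 │ 11 │       
├────┼────┼────┼────┤       
│ 13 │ 10 │ 14 │ 15 │       
└────┴────┴────┴────┘       
Moves: 0                    
                            


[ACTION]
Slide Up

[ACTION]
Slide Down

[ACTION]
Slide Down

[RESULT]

┌────┬────┬────┬────┐       
│  2 │  9 │  3 │    │       
├────┼────┼────┼────┤       
│  1 │  4 │  8 │ 12 │       
├────┼────┼────┼────┤       
│  6 │  7 │  5 │ 11 │       
├────┼────┼────┼────┤       
│ 13 │ 10 │ 14 │ 15 │       
└────┴────┴────┴────┘       
Moves: 2                    
                            


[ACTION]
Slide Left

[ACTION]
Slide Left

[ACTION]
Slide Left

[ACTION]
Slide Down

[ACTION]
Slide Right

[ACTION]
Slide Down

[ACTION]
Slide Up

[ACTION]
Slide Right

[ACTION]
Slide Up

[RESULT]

┌────┬────┬────┬────┐       
│  2 │  9 │  8 │  3 │       
├────┼────┼────┼────┤       
│  1 │  7 │  4 │ 12 │       
├────┼────┼────┼────┤       
│  6 │    │  5 │ 11 │       
├────┼────┼────┼────┤       
│ 13 │ 10 │ 14 │ 15 │       
└────┴────┴────┴────┘       
Moves: 6                    
                            


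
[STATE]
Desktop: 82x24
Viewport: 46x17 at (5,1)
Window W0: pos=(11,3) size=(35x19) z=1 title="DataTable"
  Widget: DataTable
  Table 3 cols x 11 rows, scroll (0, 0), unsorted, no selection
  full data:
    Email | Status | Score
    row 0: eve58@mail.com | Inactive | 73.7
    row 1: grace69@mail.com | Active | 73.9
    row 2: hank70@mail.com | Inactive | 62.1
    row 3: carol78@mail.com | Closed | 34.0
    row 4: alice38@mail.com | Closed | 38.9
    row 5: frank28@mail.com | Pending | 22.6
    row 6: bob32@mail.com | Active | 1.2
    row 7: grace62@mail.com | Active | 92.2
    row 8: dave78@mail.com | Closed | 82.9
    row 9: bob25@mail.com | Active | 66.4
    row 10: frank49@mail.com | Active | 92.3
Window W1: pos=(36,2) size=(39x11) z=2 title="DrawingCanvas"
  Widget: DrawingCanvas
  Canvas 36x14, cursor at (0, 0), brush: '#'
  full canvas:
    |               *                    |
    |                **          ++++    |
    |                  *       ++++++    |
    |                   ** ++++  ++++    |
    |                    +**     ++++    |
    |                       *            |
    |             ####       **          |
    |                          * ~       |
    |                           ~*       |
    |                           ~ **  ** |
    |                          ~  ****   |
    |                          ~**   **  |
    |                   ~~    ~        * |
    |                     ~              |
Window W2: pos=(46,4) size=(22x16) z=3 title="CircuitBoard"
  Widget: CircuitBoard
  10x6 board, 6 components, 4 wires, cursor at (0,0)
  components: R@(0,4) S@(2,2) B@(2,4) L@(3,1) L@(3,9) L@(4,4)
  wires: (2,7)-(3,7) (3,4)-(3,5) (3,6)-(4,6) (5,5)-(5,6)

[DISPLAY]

                                              
                               ┏━━━━━━━━━━━━━━
      ┏━━━━━━━━━━━━━━━━━━━━━━━━┃ DrawingCanvas
      ┃ DataTable              ┠─────────┏━━━━
      ┠────────────────────────┃+        ┃ Cir
      ┃Email           │Status ┃         ┠────
      ┃────────────────┼───────┃         ┃   0
      ┃eve58@mail.com  │Inactiv┃         ┃0  [
      ┃grace69@mail.com│Active ┃         ┃    
      ┃hank70@mail.com │Inactiv┃         ┃1   
      ┃carol78@mail.com│Closed ┃         ┃    
      ┃alice38@mail.com│Closed ┗━━━━━━━━━┃2   
      ┃frank28@mail.com│Pending │22.6   ┃┃    
      ┃bob32@mail.com  │Active  │1.2    ┃┃3   
      ┃grace62@mail.com│Active  │92.2   ┃┃    
      ┃dave78@mail.com │Closed  │82.9   ┃┃4   
      ┃bob25@mail.com  │Active  │66.4   ┃┃    


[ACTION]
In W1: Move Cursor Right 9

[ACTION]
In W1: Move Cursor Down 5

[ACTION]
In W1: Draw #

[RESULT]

                                              
                               ┏━━━━━━━━━━━━━━
      ┏━━━━━━━━━━━━━━━━━━━━━━━━┃ DrawingCanvas
      ┃ DataTable              ┠─────────┏━━━━
      ┠────────────────────────┃         ┃ Cir
      ┃Email           │Status ┃         ┠────
      ┃────────────────┼───────┃         ┃   0
      ┃eve58@mail.com  │Inactiv┃         ┃0  [
      ┃grace69@mail.com│Active ┃         ┃    
      ┃hank70@mail.com │Inactiv┃         ┃1   
      ┃carol78@mail.com│Closed ┃         ┃    
      ┃alice38@mail.com│Closed ┗━━━━━━━━━┃2   
      ┃frank28@mail.com│Pending │22.6   ┃┃    
      ┃bob32@mail.com  │Active  │1.2    ┃┃3   
      ┃grace62@mail.com│Active  │92.2   ┃┃    
      ┃dave78@mail.com │Closed  │82.9   ┃┃4   
      ┃bob25@mail.com  │Active  │66.4   ┃┃    


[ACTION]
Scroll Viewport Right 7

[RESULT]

                                              
                        ┏━━━━━━━━━━━━━━━━━━━━━
━━━━━━━━━━━━━━━━━━━━━━━━┃ DrawingCanvas       
 DataTable              ┠─────────┏━━━━━━━━━━━
────────────────────────┃         ┃ CircuitBoa
Email           │Status ┃         ┠───────────
────────────────┼───────┃         ┃   0 1 2 3 
eve58@mail.com  │Inactiv┃         ┃0  [.]     
grace69@mail.com│Active ┃         ┃           
hank70@mail.com │Inactiv┃         ┃1          
carol78@mail.com│Closed ┃         ┃           
alice38@mail.com│Closed ┗━━━━━━━━━┃2          
frank28@mail.com│Pending │22.6   ┃┃           
bob32@mail.com  │Active  │1.2    ┃┃3       L  
grace62@mail.com│Active  │92.2   ┃┃           
dave78@mail.com │Closed  │82.9   ┃┃4          
bob25@mail.com  │Active  │66.4   ┃┃           


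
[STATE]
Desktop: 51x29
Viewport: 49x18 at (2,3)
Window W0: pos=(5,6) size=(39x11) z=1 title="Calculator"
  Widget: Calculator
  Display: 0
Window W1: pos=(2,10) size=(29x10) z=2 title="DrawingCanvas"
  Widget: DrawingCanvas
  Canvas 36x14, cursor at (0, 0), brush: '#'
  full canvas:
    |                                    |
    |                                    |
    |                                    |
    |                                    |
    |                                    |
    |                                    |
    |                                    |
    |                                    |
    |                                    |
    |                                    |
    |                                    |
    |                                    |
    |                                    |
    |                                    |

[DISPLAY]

                                                 
                                                 
                                                 
   ┏━━━━━━━━━━━━━━━━━━━━━━━━━━━━━━━━━━━━━┓       
   ┃ Calculator                          ┃       
   ┠─────────────────────────────────────┨       
   ┃                                    0┃       
┏━━━━━━━━━━━━━━━━━━━━━━━━━━━┓            ┃       
┃ DrawingCanvas             ┃            ┃       
┠───────────────────────────┨            ┃       
┃+                          ┃            ┃       
┃                           ┃            ┃       
┃                           ┃            ┃       
┃                           ┃━━━━━━━━━━━━┛       
┃                           ┃                    
┃                           ┃                    
┗━━━━━━━━━━━━━━━━━━━━━━━━━━━┛                    
                                                 


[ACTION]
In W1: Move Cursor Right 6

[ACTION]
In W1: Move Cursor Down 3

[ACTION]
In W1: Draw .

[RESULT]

                                                 
                                                 
                                                 
   ┏━━━━━━━━━━━━━━━━━━━━━━━━━━━━━━━━━━━━━┓       
   ┃ Calculator                          ┃       
   ┠─────────────────────────────────────┨       
   ┃                                    0┃       
┏━━━━━━━━━━━━━━━━━━━━━━━━━━━┓            ┃       
┃ DrawingCanvas             ┃            ┃       
┠───────────────────────────┨            ┃       
┃                           ┃            ┃       
┃                           ┃            ┃       
┃                           ┃            ┃       
┃      .                    ┃━━━━━━━━━━━━┛       
┃                           ┃                    
┃                           ┃                    
┗━━━━━━━━━━━━━━━━━━━━━━━━━━━┛                    
                                                 


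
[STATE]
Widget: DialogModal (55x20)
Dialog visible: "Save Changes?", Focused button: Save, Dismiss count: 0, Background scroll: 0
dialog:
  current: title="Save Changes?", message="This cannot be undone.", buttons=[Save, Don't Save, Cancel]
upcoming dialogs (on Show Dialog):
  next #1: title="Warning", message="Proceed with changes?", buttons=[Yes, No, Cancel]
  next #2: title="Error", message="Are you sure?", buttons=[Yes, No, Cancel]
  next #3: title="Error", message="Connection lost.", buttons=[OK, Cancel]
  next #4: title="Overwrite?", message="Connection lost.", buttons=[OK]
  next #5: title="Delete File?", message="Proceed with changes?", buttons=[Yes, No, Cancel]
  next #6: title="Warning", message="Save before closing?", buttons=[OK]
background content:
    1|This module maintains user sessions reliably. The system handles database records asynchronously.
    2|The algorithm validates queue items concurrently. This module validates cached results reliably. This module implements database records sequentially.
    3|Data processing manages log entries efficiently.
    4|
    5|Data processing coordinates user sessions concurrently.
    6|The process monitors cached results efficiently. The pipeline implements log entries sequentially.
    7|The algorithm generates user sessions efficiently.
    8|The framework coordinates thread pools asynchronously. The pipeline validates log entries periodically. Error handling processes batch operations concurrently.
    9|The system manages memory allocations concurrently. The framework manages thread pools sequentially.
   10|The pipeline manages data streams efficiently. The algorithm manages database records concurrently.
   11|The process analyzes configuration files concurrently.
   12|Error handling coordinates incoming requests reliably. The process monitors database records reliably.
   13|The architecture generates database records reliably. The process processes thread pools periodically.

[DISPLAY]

This module maintains user sessions reliably. The syste
The algorithm validates queue items concurrently. This 
Data processing manages log entries efficiently.       
                                                       
Data processing coordinates user sessions concurrently.
The process monitors cached results efficiently. The pi
The algorithm generates user sessions efficiently.     
The framewo┌──────────────────────────────┐chronously. 
The system │        Save Changes?         │rrently. The
The pipelin│    This cannot be undone.    │ly. The algo
The process│ [Save]  Don't Save   Cancel  │ncurrently. 
Error handl└──────────────────────────────┘s reliably. 
The architecture generates database records reliably. T
                                                       
                                                       
                                                       
                                                       
                                                       
                                                       
                                                       


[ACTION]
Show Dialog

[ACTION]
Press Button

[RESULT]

This module maintains user sessions reliably. The syste
The algorithm validates queue items concurrently. This 
Data processing manages log entries efficiently.       
                                                       
Data processing coordinates user sessions concurrently.
The process monitors cached results efficiently. The pi
The algorithm generates user sessions efficiently.     
The framework coordinates thread pools asynchronously. 
The system manages memory allocations concurrently. The
The pipeline manages data streams efficiently. The algo
The process analyzes configuration files concurrently. 
Error handling coordinates incoming requests reliably. 
The architecture generates database records reliably. T
                                                       
                                                       
                                                       
                                                       
                                                       
                                                       
                                                       


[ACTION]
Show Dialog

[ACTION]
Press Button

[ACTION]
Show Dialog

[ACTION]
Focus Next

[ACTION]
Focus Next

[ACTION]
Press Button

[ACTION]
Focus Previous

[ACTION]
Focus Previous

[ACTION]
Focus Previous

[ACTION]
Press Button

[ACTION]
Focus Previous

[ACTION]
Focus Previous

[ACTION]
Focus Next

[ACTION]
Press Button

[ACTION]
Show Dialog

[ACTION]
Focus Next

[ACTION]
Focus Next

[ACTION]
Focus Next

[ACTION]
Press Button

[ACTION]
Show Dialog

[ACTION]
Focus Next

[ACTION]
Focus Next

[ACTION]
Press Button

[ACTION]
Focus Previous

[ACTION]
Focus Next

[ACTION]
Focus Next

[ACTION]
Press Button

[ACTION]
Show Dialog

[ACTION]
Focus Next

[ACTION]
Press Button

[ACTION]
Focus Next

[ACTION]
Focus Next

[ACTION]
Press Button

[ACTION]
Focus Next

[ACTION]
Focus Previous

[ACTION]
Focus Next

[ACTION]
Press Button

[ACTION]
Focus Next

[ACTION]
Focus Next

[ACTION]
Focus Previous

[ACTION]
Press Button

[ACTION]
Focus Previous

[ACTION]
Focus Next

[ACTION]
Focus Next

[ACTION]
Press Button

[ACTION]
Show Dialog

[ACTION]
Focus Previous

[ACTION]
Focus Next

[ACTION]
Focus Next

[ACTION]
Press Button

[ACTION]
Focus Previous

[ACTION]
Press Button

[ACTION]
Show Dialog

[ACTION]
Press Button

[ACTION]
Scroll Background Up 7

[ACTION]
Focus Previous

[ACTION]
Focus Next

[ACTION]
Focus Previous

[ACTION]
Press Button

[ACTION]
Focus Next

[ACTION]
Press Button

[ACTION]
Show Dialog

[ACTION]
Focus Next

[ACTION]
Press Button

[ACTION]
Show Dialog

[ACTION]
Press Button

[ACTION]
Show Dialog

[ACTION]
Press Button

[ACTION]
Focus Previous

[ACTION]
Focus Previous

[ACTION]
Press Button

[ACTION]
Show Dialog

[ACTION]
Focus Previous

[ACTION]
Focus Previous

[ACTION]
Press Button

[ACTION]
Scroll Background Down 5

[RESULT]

The process monitors cached results efficiently. The pi
The algorithm generates user sessions efficiently.     
The framework coordinates thread pools asynchronously. 
The system manages memory allocations concurrently. The
The pipeline manages data streams efficiently. The algo
The process analyzes configuration files concurrently. 
Error handling coordinates incoming requests reliably. 
The architecture generates database records reliably. T
                                                       
                                                       
                                                       
                                                       
                                                       
                                                       
                                                       
                                                       
                                                       
                                                       
                                                       
                                                       


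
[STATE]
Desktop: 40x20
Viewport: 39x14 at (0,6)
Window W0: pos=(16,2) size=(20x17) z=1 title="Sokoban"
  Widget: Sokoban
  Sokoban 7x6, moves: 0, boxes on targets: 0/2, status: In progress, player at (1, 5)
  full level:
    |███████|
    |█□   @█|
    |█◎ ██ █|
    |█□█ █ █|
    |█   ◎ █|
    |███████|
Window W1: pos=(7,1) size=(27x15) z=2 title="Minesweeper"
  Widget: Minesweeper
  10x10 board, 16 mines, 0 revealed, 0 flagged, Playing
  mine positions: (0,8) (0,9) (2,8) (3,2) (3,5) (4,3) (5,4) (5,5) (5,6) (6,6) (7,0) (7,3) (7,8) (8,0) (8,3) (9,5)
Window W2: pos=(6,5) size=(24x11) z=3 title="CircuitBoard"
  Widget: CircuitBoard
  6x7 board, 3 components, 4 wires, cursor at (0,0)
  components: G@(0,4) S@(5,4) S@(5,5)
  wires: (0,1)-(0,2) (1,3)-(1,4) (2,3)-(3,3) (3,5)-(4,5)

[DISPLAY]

      ┃ CircuitBoard         ┃   ┃ ┃   
      ┠──────────────────────┨   ┃ ┃   
      ┃   0 1 2 3 4 5        ┃   ┃ ┃   
      ┃0  [.]  · ─ ·       G ┃   ┃ ┃   
      ┃                      ┃   ┃ ┃   
      ┃1               · ─ · ┃   ┃ ┃   
      ┃                      ┃   ┃ ┃   
      ┃2               ·     ┃   ┃ ┃   
      ┃                │     ┃   ┃ ┃   
      ┗━━━━━━━━━━━━━━━━━━━━━━┛━━━┛ ┃   
                ┃                  ┃   
                ┃                  ┃   
                ┗━━━━━━━━━━━━━━━━━━┛   
                                       


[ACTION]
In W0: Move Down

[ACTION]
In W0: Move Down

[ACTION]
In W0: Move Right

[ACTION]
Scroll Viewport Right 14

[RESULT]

     ┃ CircuitBoard         ┃   ┃ ┃    
     ┠──────────────────────┨   ┃ ┃    
     ┃   0 1 2 3 4 5        ┃   ┃ ┃    
     ┃0  [.]  · ─ ·       G ┃   ┃ ┃    
     ┃                      ┃   ┃ ┃    
     ┃1               · ─ · ┃   ┃ ┃    
     ┃                      ┃   ┃ ┃    
     ┃2               ·     ┃   ┃ ┃    
     ┃                │     ┃   ┃ ┃    
     ┗━━━━━━━━━━━━━━━━━━━━━━┛━━━┛ ┃    
               ┃                  ┃    
               ┃                  ┃    
               ┗━━━━━━━━━━━━━━━━━━┛    
                                       


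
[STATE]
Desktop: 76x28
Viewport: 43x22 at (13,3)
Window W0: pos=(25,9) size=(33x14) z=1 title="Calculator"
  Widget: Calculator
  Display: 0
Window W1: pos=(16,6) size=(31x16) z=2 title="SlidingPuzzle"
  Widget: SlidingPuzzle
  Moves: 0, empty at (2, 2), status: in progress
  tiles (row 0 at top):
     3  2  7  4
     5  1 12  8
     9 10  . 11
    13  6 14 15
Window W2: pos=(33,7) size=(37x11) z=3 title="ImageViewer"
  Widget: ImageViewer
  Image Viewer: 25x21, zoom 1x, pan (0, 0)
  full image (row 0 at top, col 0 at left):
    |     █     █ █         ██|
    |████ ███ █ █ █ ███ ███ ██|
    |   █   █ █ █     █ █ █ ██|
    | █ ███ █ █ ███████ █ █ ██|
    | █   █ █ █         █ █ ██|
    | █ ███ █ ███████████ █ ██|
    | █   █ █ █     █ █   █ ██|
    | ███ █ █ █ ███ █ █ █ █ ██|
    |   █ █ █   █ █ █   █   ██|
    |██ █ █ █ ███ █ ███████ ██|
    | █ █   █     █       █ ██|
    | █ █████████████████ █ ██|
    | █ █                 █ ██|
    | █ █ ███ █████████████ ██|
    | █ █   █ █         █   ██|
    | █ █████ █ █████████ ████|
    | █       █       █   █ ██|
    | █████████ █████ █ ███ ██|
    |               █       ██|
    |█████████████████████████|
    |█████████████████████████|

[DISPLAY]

                                           
                                           
                                           
   ┏━━━━━━━━━━━━━━━━━━━━━━━━━━━━━┓         
   ┃ SlidingPuzzle  ┏━━━━━━━━━━━━━━━━━━━━━━
   ┠────────────────┃ ImageViewer          
   ┃┌────┬────┬────┬┠──────────────────────
   ┃│  3 │  2 │  7 │┃     █     █ █        
   ┃├────┼────┼────┼┃████ ███ █ █ █ ███ ███
   ┃│  5 │  1 │ 12 │┃   █   █ █ █     █ █ █
   ┃├────┼────┼────┼┃ █ ███ █ █ ███████ █ █
   ┃│  9 │ 10 │    │┃ █   █ █ █         █ █
   ┃├────┼────┼────┼┃ █ ███ █ ███████████ █
   ┃│ 13 │  6 │ 14 │┃ █   █ █ █     █ █   █
   ┃└────┴────┴────┴┗━━━━━━━━━━━━━━━━━━━━━━
   ┃Moves: 0                     ┃         
   ┃                             ┃         
   ┃                             ┃         
   ┗━━━━━━━━━━━━━━━━━━━━━━━━━━━━━┛         
            ┗━━━━━━━━━━━━━━━━━━━━━━━━━━━━━━
                                           
                                           


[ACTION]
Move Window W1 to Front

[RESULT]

                                           
                                           
                                           
   ┏━━━━━━━━━━━━━━━━━━━━━━━━━━━━━┓         
   ┃ SlidingPuzzle               ┃━━━━━━━━━
   ┠─────────────────────────────┨         
   ┃┌────┬────┬────┬────┐        ┃─────────
   ┃│  3 │  2 │  7 │  4 │        ┃█        
   ┃├────┼────┼────┼────┤        ┃█ ███ ███
   ┃│  5 │  1 │ 12 │  8 │        ┃    █ █ █
   ┃├────┼────┼────┼────┤        ┃█████ █ █
   ┃│  9 │ 10 │    │ 11 │        ┃      █ █
   ┃├────┼────┼────┼────┤        ┃███████ █
   ┃│ 13 │  6 │ 14 │ 15 │        ┃  █ █   █
   ┃└────┴────┴────┴────┘        ┃━━━━━━━━━
   ┃Moves: 0                     ┃         
   ┃                             ┃         
   ┃                             ┃         
   ┗━━━━━━━━━━━━━━━━━━━━━━━━━━━━━┛         
            ┗━━━━━━━━━━━━━━━━━━━━━━━━━━━━━━
                                           
                                           


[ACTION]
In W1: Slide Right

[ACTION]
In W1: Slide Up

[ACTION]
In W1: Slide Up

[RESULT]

                                           
                                           
                                           
   ┏━━━━━━━━━━━━━━━━━━━━━━━━━━━━━┓         
   ┃ SlidingPuzzle               ┃━━━━━━━━━
   ┠─────────────────────────────┨         
   ┃┌────┬────┬────┬────┐        ┃─────────
   ┃│  3 │  2 │  7 │  4 │        ┃█        
   ┃├────┼────┼────┼────┤        ┃█ ███ ███
   ┃│  5 │  1 │ 12 │  8 │        ┃    █ █ █
   ┃├────┼────┼────┼────┤        ┃█████ █ █
   ┃│  9 │  6 │ 10 │ 11 │        ┃      █ █
   ┃├────┼────┼────┼────┤        ┃███████ █
   ┃│ 13 │    │ 14 │ 15 │        ┃  █ █   █
   ┃└────┴────┴────┴────┘        ┃━━━━━━━━━
   ┃Moves: 2                     ┃         
   ┃                             ┃         
   ┃                             ┃         
   ┗━━━━━━━━━━━━━━━━━━━━━━━━━━━━━┛         
            ┗━━━━━━━━━━━━━━━━━━━━━━━━━━━━━━
                                           
                                           


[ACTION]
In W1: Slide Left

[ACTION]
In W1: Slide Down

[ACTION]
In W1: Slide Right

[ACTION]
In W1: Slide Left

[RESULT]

                                           
                                           
                                           
   ┏━━━━━━━━━━━━━━━━━━━━━━━━━━━━━┓         
   ┃ SlidingPuzzle               ┃━━━━━━━━━
   ┠─────────────────────────────┨         
   ┃┌────┬────┬────┬────┐        ┃─────────
   ┃│  3 │  2 │  7 │  4 │        ┃█        
   ┃├────┼────┼────┼────┤        ┃█ ███ ███
   ┃│  5 │  1 │ 12 │  8 │        ┃    █ █ █
   ┃├────┼────┼────┼────┤        ┃█████ █ █
   ┃│  9 │  6 │    │ 11 │        ┃      █ █
   ┃├────┼────┼────┼────┤        ┃███████ █
   ┃│ 13 │ 14 │ 10 │ 15 │        ┃  █ █   █
   ┃└────┴────┴────┴────┘        ┃━━━━━━━━━
   ┃Moves: 6                     ┃         
   ┃                             ┃         
   ┃                             ┃         
   ┗━━━━━━━━━━━━━━━━━━━━━━━━━━━━━┛         
            ┗━━━━━━━━━━━━━━━━━━━━━━━━━━━━━━
                                           
                                           
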